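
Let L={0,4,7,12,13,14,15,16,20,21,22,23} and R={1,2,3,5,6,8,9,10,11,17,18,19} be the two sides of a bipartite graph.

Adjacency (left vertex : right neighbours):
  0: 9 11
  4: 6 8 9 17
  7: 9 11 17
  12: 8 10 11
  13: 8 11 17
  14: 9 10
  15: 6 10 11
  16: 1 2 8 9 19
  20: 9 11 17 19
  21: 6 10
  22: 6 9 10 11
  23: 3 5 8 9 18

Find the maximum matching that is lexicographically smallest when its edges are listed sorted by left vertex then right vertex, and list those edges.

Lex-smallest maximum matching: {(0,9), (4,6), (7,11), (12,8), (13,17), (14,10), (16,1), (20,19), (23,3)}

|M| = 9 (so the lex-smallest maximum matching has 9 edges)
process left vertices in ascending order; for each, take the smallest-labelled available neighbour that still permits 9 edges overall, or leave it unmatched if none does
lex-smallest matching: {0-9, 4-6, 7-11, 12-8, 13-17, 14-10, 16-1, 20-19, 23-3}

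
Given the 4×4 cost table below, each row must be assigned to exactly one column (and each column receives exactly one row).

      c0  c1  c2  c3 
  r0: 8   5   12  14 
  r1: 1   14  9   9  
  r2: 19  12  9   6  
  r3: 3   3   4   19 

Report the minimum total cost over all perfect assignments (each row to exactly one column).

Minimum assignment cost: 16

optimal assignment: row0→col1 (cost 5), row1→col0 (cost 1), row2→col3 (cost 6), row3→col2 (cost 4)
total = 5 + 1 + 6 + 4 = 16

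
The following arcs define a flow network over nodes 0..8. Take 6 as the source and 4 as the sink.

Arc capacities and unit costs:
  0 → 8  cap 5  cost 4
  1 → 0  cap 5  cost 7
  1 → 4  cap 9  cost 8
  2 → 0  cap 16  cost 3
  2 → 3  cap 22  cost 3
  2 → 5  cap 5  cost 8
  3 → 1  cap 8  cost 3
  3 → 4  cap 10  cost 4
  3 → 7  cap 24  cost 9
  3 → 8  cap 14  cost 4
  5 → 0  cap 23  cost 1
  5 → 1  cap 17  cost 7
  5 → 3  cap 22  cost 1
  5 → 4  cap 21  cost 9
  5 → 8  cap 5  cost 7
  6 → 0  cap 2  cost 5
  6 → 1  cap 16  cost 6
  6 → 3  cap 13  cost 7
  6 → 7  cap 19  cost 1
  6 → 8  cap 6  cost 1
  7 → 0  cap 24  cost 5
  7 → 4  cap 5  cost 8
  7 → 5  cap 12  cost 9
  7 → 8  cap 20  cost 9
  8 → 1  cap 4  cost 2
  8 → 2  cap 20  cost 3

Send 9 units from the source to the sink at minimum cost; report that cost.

shortest-cost path #1: 6→7→4 push 5 @ unit cost 9 (adds 45)
shortest-cost path #2: 6→8→1→4 push 4 @ unit cost 11 (adds 44)
total cost = 89

Minimum cost for 9 units: 89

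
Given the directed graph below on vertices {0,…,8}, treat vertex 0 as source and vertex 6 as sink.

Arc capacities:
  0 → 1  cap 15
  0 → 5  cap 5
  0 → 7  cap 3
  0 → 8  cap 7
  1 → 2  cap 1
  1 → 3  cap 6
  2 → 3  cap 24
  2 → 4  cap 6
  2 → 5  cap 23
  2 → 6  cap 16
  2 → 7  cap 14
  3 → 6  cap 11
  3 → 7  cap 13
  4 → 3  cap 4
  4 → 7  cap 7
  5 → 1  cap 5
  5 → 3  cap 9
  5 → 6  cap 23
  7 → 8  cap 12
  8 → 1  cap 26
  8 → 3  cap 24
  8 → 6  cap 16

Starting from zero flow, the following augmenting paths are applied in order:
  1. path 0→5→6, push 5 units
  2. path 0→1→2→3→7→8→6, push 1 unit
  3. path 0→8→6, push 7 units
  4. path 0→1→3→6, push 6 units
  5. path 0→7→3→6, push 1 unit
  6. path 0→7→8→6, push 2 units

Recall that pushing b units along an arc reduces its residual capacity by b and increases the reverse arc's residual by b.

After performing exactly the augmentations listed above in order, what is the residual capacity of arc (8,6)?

Residual capacity of (8,6): 6

after path 1 (0→5→6, push 5): res(8,6)=16
after path 2 (0→1→2→3→7→8→6, push 1): res(8,6)=15
after path 3 (0→8→6, push 7): res(8,6)=8
after path 4 (0→1→3→6, push 6): res(8,6)=8
after path 5 (0→7→3→6, push 1): res(8,6)=8
after path 6 (0→7→8→6, push 2): res(8,6)=6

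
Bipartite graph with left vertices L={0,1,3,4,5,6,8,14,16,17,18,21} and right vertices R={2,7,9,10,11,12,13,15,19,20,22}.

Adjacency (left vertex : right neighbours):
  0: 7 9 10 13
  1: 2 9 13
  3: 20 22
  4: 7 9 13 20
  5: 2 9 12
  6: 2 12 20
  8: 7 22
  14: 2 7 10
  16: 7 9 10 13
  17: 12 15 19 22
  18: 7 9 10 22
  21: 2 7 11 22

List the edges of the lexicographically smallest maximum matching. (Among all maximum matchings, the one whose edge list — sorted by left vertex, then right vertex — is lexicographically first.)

|M| = 10 (so the lex-smallest maximum matching has 10 edges)
process left vertices in ascending order; for each, take the smallest-labelled available neighbour that still permits 10 edges overall, or leave it unmatched if none does
lex-smallest matching: {0-7, 1-2, 3-20, 4-9, 5-12, 8-22, 14-10, 16-13, 17-15, 21-11}

Lex-smallest maximum matching: {(0,7), (1,2), (3,20), (4,9), (5,12), (8,22), (14,10), (16,13), (17,15), (21,11)}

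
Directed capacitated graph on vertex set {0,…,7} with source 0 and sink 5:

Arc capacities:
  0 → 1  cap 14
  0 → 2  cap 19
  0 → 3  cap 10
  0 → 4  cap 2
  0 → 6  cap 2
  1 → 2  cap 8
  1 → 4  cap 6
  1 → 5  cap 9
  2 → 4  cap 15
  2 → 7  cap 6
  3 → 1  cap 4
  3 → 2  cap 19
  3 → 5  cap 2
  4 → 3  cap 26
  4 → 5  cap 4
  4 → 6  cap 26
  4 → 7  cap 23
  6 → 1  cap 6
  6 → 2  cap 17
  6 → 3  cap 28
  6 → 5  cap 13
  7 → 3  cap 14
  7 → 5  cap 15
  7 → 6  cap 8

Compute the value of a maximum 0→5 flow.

Maximum flow value: 42

augment #1: 0→1→5 bottleneck 9, total now 9
augment #2: 0→3→5 bottleneck 2, total now 11
augment #3: 0→4→5 bottleneck 2, total now 13
augment #4: 0→6→5 bottleneck 2, total now 15
augment #5: 0→1→4→5 bottleneck 2, total now 17
augment #6: 0→2→7→5 bottleneck 6, total now 23
augment #7: 0→1→4→6→5 bottleneck 3, total now 26
augment #8: 0→2→4→6→5 bottleneck 8, total now 34
augment #9: 0→2→4→7→5 bottleneck 5, total now 39
augment #10: 0→3→1→4→7→5 bottleneck 1, total now 40
augment #11: 0→3→2→4→7→5 bottleneck 2, total now 42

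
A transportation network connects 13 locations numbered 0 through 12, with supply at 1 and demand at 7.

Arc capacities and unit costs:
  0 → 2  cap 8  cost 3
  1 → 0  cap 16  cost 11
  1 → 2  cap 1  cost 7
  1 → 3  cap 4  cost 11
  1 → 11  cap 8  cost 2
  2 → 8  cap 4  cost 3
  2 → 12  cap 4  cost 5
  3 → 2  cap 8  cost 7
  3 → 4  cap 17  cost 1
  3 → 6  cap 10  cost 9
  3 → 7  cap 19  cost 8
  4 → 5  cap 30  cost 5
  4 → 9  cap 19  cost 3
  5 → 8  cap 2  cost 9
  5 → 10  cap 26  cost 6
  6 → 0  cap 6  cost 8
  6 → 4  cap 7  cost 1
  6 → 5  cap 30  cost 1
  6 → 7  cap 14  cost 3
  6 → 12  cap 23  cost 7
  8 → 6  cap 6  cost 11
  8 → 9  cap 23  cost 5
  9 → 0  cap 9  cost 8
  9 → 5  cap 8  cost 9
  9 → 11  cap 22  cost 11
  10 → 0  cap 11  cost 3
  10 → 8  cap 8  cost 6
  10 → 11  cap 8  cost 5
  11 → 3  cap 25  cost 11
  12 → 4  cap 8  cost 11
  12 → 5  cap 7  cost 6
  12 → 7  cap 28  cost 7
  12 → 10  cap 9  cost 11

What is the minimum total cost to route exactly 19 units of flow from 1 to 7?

Minimum cost for 19 units: 434

shortest-cost path #1: 1→3→7 push 4 @ unit cost 19 (adds 76)
shortest-cost path #2: 1→2→12→7 push 1 @ unit cost 19 (adds 19)
shortest-cost path #3: 1→11→3→7 push 8 @ unit cost 21 (adds 168)
shortest-cost path #4: 1→0→2→12→7 push 3 @ unit cost 26 (adds 78)
shortest-cost path #5: 1→0→2→8→6→7 push 3 @ unit cost 31 (adds 93)
total cost = 434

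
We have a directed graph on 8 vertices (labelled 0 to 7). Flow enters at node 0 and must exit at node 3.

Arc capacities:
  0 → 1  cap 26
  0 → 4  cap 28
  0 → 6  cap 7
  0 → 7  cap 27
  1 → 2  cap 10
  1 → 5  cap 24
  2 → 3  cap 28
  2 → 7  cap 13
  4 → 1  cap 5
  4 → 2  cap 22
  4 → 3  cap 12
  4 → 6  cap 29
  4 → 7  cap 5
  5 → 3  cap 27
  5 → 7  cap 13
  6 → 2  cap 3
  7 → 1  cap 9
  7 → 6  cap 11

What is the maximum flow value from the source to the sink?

augment #1: 0→4→3 bottleneck 12, total now 12
augment #2: 0→1→2→3 bottleneck 10, total now 22
augment #3: 0→1→5→3 bottleneck 16, total now 38
augment #4: 0→4→2→3 bottleneck 16, total now 54
augment #5: 0→6→2→3 bottleneck 2, total now 56
augment #6: 0→7→1→5→3 bottleneck 8, total now 64

Maximum flow value: 64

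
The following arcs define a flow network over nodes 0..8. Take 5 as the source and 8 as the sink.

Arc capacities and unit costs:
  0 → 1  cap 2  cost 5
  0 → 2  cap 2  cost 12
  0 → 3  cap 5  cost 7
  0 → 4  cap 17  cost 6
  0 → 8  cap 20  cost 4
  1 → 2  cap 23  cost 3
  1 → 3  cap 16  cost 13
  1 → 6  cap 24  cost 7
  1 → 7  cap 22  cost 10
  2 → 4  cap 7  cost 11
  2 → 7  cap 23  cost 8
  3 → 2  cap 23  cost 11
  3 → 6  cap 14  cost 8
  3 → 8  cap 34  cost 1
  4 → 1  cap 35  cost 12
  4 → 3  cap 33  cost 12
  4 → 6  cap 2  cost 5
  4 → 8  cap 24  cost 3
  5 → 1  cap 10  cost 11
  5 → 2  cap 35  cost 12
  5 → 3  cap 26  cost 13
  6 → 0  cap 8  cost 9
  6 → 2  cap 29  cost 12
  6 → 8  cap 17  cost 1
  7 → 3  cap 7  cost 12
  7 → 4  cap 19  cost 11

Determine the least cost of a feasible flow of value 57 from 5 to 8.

Minimum cost for 57 units: 1205

shortest-cost path #1: 5→3→8 push 26 @ unit cost 14 (adds 364)
shortest-cost path #2: 5→1→6→8 push 10 @ unit cost 19 (adds 190)
shortest-cost path #3: 5→2→4→8 push 7 @ unit cost 26 (adds 182)
shortest-cost path #4: 5→2→7→3→8 push 7 @ unit cost 33 (adds 231)
shortest-cost path #5: 5→2→7→4→8 push 7 @ unit cost 34 (adds 238)
total cost = 1205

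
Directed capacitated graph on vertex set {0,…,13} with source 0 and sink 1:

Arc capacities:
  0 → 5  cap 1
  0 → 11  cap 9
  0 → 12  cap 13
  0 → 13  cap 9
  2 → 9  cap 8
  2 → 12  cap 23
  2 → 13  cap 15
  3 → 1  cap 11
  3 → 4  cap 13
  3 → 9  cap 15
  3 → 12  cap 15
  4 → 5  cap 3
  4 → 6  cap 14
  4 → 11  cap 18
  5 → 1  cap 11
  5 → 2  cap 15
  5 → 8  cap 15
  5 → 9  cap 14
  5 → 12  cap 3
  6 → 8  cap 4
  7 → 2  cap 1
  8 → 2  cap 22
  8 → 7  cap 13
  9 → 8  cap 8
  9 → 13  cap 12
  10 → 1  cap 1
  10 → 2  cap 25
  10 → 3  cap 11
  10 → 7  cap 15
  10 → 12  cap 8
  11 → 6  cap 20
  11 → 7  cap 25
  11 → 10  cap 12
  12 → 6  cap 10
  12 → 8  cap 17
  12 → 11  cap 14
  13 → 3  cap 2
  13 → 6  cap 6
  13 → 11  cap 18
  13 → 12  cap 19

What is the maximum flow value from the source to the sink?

augment #1: 0→5→1 bottleneck 1, total now 1
augment #2: 0→11→10→1 bottleneck 1, total now 2
augment #3: 0→13→3→1 bottleneck 2, total now 4
augment #4: 0→11→10→3→1 bottleneck 8, total now 12
augment #5: 0→12→11→10→3→1 bottleneck 1, total now 13
augment #6: 0→12→11→10→3→4→5→1 bottleneck 2, total now 15

Maximum flow value: 15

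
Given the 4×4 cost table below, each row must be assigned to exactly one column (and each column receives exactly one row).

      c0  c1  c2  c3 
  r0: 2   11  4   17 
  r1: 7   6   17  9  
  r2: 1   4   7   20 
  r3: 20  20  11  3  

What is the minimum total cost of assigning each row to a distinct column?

Minimum assignment cost: 14

optimal assignment: row0→col2 (cost 4), row1→col1 (cost 6), row2→col0 (cost 1), row3→col3 (cost 3)
total = 4 + 6 + 1 + 3 = 14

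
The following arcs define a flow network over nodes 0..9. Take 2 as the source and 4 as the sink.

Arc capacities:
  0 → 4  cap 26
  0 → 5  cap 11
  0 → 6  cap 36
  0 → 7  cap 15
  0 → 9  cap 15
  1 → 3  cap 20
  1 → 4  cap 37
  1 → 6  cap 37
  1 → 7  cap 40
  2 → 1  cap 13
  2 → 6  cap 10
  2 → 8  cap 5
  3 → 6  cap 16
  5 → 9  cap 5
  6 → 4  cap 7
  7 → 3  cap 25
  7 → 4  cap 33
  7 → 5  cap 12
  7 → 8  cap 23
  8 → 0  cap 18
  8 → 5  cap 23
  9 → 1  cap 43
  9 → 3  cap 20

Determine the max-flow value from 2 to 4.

augment #1: 2→1→4 bottleneck 13, total now 13
augment #2: 2→6→4 bottleneck 7, total now 20
augment #3: 2→8→0→4 bottleneck 5, total now 25

Maximum flow value: 25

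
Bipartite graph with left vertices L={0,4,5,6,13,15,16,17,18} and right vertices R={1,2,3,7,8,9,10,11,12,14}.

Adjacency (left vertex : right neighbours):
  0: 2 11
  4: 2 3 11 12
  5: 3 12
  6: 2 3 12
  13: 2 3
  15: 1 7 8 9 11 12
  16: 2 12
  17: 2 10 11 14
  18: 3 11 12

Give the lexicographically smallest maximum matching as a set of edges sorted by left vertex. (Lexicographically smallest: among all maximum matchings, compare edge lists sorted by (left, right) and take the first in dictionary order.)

|M| = 6 (so the lex-smallest maximum matching has 6 edges)
process left vertices in ascending order; for each, take the smallest-labelled available neighbour that still permits 6 edges overall, or leave it unmatched if none does
lex-smallest matching: {0-2, 4-3, 5-12, 15-1, 17-10, 18-11}

Lex-smallest maximum matching: {(0,2), (4,3), (5,12), (15,1), (17,10), (18,11)}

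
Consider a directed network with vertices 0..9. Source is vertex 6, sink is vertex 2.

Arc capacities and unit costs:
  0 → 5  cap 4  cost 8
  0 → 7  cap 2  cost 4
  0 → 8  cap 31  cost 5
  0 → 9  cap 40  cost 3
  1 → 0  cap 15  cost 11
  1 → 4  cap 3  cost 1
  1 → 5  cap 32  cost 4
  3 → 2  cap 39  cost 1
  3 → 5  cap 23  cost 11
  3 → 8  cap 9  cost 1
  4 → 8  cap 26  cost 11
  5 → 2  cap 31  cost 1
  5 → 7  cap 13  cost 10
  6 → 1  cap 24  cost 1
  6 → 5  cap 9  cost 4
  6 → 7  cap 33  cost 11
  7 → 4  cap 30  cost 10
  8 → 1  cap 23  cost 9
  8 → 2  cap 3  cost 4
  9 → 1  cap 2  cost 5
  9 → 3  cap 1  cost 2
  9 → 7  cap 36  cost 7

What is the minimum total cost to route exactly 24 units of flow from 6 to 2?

Minimum cost for 24 units: 135

shortest-cost path #1: 6→5→2 push 9 @ unit cost 5 (adds 45)
shortest-cost path #2: 6→1→5→2 push 15 @ unit cost 6 (adds 90)
total cost = 135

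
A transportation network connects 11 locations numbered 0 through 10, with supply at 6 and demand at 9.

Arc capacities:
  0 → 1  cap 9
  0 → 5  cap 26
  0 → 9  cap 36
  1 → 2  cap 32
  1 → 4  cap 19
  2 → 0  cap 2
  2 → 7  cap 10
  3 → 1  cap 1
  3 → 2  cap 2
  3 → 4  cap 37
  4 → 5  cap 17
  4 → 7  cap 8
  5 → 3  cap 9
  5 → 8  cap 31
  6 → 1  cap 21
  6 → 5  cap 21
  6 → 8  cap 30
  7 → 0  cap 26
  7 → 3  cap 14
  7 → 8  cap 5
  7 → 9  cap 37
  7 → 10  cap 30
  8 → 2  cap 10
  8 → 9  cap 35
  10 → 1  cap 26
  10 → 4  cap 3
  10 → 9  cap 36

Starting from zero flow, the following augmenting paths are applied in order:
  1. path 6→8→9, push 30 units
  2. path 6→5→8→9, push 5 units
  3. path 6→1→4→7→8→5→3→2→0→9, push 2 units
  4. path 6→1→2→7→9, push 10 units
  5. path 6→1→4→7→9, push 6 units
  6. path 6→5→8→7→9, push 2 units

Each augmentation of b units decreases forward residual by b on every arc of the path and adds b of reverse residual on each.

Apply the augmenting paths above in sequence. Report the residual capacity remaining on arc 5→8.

Residual capacity of (5,8): 26

after path 1 (6→8→9, push 30): res(5,8)=31
after path 2 (6→5→8→9, push 5): res(5,8)=26
after path 3 (6→1→4→7→8→5→3→2→0→9, push 2): res(5,8)=28
after path 4 (6→1→2→7→9, push 10): res(5,8)=28
after path 5 (6→1→4→7→9, push 6): res(5,8)=28
after path 6 (6→5→8→7→9, push 2): res(5,8)=26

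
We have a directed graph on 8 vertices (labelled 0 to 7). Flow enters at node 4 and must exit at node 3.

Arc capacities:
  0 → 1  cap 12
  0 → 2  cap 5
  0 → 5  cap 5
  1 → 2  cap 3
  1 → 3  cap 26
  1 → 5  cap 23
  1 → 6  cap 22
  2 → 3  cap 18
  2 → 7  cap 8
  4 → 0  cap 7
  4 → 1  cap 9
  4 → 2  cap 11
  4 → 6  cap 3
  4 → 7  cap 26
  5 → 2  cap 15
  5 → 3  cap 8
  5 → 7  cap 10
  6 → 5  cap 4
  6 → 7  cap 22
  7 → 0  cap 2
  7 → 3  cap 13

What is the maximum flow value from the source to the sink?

augment #1: 4→1→3 bottleneck 9, total now 9
augment #2: 4→2→3 bottleneck 11, total now 20
augment #3: 4→7→3 bottleneck 13, total now 33
augment #4: 4→0→1→3 bottleneck 7, total now 40
augment #5: 4→6→5→3 bottleneck 3, total now 43
augment #6: 4→7→0→1→3 bottleneck 2, total now 45

Maximum flow value: 45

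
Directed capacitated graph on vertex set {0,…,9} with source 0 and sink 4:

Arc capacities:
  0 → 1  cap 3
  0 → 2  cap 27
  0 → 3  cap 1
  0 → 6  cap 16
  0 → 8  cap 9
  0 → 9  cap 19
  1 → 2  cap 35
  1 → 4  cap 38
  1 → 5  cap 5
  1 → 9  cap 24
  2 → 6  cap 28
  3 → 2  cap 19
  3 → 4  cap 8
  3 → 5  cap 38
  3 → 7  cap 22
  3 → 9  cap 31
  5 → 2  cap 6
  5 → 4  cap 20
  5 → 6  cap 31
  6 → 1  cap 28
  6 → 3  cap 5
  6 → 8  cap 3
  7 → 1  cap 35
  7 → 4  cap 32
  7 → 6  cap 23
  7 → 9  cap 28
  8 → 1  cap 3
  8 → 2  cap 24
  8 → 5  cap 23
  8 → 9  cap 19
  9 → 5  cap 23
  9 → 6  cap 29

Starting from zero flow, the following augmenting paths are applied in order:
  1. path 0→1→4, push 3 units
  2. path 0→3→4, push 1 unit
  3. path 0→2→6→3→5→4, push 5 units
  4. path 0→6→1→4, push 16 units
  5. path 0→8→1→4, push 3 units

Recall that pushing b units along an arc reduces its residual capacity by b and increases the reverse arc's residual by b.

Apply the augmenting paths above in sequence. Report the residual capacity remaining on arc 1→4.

after path 1 (0→1→4, push 3): res(1,4)=35
after path 2 (0→3→4, push 1): res(1,4)=35
after path 3 (0→2→6→3→5→4, push 5): res(1,4)=35
after path 4 (0→6→1→4, push 16): res(1,4)=19
after path 5 (0→8→1→4, push 3): res(1,4)=16

Residual capacity of (1,4): 16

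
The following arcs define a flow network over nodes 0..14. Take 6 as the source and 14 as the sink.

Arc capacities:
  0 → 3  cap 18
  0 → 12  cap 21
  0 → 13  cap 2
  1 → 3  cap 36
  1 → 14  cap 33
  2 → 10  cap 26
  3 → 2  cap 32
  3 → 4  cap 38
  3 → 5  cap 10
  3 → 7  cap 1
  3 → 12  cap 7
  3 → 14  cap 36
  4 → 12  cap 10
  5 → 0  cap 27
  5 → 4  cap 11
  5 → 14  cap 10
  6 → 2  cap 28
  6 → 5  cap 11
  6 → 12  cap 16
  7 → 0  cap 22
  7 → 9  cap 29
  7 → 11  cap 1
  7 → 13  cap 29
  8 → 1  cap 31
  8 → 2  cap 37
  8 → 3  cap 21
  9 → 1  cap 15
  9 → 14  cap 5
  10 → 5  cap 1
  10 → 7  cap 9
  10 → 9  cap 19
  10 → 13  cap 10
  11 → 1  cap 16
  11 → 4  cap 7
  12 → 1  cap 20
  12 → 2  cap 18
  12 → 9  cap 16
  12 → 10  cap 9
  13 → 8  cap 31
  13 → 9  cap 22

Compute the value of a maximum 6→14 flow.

augment #1: 6→5→14 bottleneck 10, total now 10
augment #2: 6→12→1→14 bottleneck 16, total now 26
augment #3: 6→2→10→9→14 bottleneck 5, total now 31
augment #4: 6→5→0→3→14 bottleneck 1, total now 32
augment #5: 6→2→10→9→1→14 bottleneck 14, total now 46
augment #6: 6→2→10→5→0→3→14 bottleneck 1, total now 47
augment #7: 6→2→10→7→0→3→14 bottleneck 6, total now 53

Maximum flow value: 53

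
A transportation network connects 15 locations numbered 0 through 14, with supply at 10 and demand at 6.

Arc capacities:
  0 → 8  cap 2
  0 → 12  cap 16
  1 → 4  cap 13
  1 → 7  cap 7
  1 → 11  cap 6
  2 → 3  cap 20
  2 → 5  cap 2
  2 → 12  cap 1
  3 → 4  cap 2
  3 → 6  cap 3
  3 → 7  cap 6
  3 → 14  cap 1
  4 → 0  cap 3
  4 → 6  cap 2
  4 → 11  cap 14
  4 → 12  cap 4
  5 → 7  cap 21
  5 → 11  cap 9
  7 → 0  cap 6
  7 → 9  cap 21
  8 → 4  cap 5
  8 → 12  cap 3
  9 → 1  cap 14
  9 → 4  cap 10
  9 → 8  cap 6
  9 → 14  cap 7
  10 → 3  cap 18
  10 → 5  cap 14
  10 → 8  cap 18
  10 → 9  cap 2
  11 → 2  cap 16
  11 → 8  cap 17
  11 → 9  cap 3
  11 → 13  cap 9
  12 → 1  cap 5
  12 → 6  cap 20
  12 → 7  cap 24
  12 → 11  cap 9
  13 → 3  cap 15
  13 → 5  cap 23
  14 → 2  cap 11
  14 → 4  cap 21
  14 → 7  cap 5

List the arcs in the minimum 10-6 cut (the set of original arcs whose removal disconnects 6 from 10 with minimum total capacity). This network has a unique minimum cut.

Min-cut arcs: {(2,12), (3,6), (4,0), (4,6), (4,12), (7,0), (8,12)} (total capacity 22)

augment #1: 10→3→6 push 3
augment #2: 10→3→4→6 push 2
augment #3: 10→8→12→6 push 3
augment #4: 10→8→4→12→6 push 4
augment #5: 10→3→7→0→12→6 push 6
augment #6: 10→3→14→2→12→6 push 1
augment #7: 10→8→4→0→12→6 push 1
augment #8: 10→9→4→0→12→6 push 2
max flow = 22; residual-reachable set from 10 gives S-side
cut edges (S→T): {(2,12), (3,6), (4,0), (4,6), (4,12), (7,0), (8,12)} total cap 22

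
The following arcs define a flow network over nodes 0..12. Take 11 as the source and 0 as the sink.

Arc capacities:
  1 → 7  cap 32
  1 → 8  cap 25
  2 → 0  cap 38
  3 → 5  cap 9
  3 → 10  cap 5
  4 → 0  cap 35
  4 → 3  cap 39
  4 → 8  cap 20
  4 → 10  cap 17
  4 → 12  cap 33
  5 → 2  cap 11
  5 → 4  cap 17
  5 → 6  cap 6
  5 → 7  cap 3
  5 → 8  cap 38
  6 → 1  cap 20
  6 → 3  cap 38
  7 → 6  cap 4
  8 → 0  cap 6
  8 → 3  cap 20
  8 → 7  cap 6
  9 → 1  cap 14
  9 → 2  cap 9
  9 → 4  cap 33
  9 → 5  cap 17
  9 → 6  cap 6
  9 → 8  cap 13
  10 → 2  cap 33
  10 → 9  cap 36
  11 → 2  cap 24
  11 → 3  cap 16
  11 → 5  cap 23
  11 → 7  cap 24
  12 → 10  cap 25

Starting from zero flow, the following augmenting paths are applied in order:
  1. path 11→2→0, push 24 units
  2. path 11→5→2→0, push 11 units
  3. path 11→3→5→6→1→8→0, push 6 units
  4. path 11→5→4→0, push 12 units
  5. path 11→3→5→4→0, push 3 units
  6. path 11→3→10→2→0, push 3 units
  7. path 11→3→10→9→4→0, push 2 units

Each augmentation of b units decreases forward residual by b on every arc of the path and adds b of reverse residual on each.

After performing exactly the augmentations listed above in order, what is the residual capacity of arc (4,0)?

Residual capacity of (4,0): 18

after path 1 (11→2→0, push 24): res(4,0)=35
after path 2 (11→5→2→0, push 11): res(4,0)=35
after path 3 (11→3→5→6→1→8→0, push 6): res(4,0)=35
after path 4 (11→5→4→0, push 12): res(4,0)=23
after path 5 (11→3→5→4→0, push 3): res(4,0)=20
after path 6 (11→3→10→2→0, push 3): res(4,0)=20
after path 7 (11→3→10→9→4→0, push 2): res(4,0)=18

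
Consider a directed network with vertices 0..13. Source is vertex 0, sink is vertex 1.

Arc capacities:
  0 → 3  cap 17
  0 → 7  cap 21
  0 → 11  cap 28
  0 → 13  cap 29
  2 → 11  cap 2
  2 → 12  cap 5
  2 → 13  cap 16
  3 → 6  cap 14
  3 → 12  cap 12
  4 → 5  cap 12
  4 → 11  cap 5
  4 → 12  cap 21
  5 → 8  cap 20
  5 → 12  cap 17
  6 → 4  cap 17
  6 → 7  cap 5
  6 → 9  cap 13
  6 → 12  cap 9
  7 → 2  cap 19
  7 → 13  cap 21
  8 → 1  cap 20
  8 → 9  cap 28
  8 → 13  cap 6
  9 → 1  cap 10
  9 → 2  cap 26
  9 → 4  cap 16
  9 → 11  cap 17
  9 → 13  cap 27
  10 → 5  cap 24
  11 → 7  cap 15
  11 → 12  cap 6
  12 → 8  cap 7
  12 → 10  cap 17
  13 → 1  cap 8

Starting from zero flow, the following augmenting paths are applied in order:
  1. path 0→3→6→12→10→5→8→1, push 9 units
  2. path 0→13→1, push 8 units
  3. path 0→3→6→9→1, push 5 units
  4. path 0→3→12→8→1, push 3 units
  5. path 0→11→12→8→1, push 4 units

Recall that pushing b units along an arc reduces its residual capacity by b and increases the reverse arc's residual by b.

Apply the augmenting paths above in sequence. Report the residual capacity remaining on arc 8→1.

after path 1 (0→3→6→12→10→5→8→1, push 9): res(8,1)=11
after path 2 (0→13→1, push 8): res(8,1)=11
after path 3 (0→3→6→9→1, push 5): res(8,1)=11
after path 4 (0→3→12→8→1, push 3): res(8,1)=8
after path 5 (0→11→12→8→1, push 4): res(8,1)=4

Residual capacity of (8,1): 4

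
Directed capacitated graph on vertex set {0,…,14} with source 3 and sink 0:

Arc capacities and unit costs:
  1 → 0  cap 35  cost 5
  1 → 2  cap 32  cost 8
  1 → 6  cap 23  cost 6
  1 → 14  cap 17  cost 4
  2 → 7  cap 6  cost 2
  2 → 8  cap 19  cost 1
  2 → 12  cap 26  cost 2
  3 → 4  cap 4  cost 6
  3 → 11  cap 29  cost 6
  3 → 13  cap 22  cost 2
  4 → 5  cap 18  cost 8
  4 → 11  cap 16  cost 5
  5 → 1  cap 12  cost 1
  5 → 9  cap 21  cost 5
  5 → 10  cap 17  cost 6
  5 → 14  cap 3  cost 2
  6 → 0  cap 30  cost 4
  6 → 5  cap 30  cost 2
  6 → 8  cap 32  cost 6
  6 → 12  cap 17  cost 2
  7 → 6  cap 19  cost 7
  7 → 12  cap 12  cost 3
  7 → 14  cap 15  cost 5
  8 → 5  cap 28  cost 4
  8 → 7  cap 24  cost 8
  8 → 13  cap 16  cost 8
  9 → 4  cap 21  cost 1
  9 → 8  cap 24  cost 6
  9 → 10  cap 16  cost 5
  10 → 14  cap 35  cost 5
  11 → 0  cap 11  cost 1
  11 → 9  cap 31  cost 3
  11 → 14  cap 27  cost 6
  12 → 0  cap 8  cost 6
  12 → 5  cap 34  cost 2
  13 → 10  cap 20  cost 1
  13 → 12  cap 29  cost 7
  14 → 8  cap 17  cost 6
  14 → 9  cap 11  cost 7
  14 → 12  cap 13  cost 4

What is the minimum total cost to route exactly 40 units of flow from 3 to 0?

shortest-cost path #1: 3→11→0 push 11 @ unit cost 7 (adds 77)
shortest-cost path #2: 3→13→12→0 push 8 @ unit cost 15 (adds 120)
shortest-cost path #3: 3→13→12→5→1→0 push 12 @ unit cost 17 (adds 204)
shortest-cost path #4: 3→13→10→14→8→7→6→0 push 2 @ unit cost 33 (adds 66)
shortest-cost path #5: 3→11→9→8→7→6→0 push 7 @ unit cost 34 (adds 238)
total cost = 705

Minimum cost for 40 units: 705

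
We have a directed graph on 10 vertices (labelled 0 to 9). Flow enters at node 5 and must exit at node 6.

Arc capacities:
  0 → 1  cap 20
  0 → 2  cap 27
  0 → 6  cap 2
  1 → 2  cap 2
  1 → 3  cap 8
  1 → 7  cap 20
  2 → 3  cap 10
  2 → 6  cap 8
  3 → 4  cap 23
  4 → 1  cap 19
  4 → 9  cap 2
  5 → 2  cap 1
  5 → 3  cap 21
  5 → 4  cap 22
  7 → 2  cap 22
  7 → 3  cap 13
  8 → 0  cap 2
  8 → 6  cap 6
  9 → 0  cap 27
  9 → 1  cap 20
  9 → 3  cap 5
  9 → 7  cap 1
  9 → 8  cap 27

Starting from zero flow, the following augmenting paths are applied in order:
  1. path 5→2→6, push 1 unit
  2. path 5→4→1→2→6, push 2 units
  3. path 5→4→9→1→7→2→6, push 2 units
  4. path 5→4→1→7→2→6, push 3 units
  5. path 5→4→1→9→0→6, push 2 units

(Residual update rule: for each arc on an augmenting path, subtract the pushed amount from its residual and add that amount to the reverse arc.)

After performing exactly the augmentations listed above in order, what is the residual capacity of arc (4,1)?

Residual capacity of (4,1): 12

after path 1 (5→2→6, push 1): res(4,1)=19
after path 2 (5→4→1→2→6, push 2): res(4,1)=17
after path 3 (5→4→9→1→7→2→6, push 2): res(4,1)=17
after path 4 (5→4→1→7→2→6, push 3): res(4,1)=14
after path 5 (5→4→1→9→0→6, push 2): res(4,1)=12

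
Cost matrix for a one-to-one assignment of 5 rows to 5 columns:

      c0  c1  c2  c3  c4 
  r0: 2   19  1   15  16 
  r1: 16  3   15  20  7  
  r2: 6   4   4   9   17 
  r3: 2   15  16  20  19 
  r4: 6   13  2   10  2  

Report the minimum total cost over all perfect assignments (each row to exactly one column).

Minimum assignment cost: 17

optimal assignment: row0→col2 (cost 1), row1→col1 (cost 3), row2→col3 (cost 9), row3→col0 (cost 2), row4→col4 (cost 2)
total = 1 + 3 + 9 + 2 + 2 = 17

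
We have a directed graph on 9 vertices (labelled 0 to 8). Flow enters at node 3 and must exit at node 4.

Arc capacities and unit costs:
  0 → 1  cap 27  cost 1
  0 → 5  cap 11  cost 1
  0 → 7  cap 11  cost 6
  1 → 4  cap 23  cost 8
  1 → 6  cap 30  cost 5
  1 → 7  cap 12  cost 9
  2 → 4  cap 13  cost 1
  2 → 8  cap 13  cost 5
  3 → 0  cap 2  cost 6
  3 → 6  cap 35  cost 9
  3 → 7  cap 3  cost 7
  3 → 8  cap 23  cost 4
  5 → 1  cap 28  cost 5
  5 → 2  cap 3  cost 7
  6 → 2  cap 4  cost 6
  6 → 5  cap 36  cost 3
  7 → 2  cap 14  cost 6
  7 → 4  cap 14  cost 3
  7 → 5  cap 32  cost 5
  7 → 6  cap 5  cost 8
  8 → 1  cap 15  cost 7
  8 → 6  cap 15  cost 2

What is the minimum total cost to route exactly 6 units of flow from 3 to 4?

shortest-cost path #1: 3→7→4 push 3 @ unit cost 10 (adds 30)
shortest-cost path #2: 3→8→6→2→4 push 3 @ unit cost 13 (adds 39)
total cost = 69

Minimum cost for 6 units: 69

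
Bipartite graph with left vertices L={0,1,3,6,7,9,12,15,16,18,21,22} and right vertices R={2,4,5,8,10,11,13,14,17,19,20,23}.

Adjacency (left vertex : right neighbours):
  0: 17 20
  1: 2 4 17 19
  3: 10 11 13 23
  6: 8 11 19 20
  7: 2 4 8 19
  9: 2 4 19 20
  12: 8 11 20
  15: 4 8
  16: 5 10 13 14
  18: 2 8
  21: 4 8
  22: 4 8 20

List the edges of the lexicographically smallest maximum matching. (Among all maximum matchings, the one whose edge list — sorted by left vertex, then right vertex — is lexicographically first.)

Lex-smallest maximum matching: {(0,17), (1,2), (3,10), (6,8), (7,4), (9,19), (12,11), (16,5), (22,20)}

|M| = 9 (so the lex-smallest maximum matching has 9 edges)
process left vertices in ascending order; for each, take the smallest-labelled available neighbour that still permits 9 edges overall, or leave it unmatched if none does
lex-smallest matching: {0-17, 1-2, 3-10, 6-8, 7-4, 9-19, 12-11, 16-5, 22-20}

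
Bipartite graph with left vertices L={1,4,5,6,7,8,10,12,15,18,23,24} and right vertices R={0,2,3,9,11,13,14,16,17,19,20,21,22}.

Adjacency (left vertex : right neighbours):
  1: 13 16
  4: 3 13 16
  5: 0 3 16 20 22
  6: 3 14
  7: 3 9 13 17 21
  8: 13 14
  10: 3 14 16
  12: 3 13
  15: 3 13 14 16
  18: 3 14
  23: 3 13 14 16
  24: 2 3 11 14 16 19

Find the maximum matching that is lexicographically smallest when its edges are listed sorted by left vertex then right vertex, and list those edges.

Lex-smallest maximum matching: {(1,13), (4,3), (5,0), (6,14), (7,9), (10,16), (24,2)}

|M| = 7 (so the lex-smallest maximum matching has 7 edges)
process left vertices in ascending order; for each, take the smallest-labelled available neighbour that still permits 7 edges overall, or leave it unmatched if none does
lex-smallest matching: {1-13, 4-3, 5-0, 6-14, 7-9, 10-16, 24-2}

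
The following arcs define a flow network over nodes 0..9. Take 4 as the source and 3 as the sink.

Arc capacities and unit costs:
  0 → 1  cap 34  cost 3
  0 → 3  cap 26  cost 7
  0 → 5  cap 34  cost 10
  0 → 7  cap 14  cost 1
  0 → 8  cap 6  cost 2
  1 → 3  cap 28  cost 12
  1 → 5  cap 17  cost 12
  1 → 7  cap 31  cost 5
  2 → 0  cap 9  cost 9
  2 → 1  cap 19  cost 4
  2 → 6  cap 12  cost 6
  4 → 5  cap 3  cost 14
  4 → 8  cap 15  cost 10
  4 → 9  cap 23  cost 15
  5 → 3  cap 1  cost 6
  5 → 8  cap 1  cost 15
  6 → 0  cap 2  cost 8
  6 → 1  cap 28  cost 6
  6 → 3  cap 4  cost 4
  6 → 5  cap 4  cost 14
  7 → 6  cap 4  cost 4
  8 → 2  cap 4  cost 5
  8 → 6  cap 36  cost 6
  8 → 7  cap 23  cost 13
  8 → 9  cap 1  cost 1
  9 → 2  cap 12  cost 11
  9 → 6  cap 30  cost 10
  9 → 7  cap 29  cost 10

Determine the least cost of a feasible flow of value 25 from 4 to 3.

Minimum cost for 25 units: 834

shortest-cost path #1: 4→5→3 push 1 @ unit cost 20 (adds 20)
shortest-cost path #2: 4→8→6→3 push 4 @ unit cost 20 (adds 80)
shortest-cost path #3: 4→8→2→0→3 push 4 @ unit cost 31 (adds 124)
shortest-cost path #4: 4→8→6→0→3 push 2 @ unit cost 31 (adds 62)
shortest-cost path #5: 4→8→6→1→3 push 5 @ unit cost 34 (adds 170)
shortest-cost path #6: 4→9→2→0→3 push 5 @ unit cost 42 (adds 210)
shortest-cost path #7: 4→9→2→1→3 push 4 @ unit cost 42 (adds 168)
total cost = 834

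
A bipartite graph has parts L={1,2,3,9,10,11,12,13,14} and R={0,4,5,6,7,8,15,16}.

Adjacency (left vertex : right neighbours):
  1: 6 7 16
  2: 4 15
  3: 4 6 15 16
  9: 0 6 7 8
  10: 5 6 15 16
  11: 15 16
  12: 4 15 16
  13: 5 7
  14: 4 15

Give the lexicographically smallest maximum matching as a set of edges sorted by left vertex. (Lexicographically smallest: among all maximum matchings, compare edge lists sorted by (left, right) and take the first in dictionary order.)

Lex-smallest maximum matching: {(1,6), (2,4), (3,15), (9,0), (10,5), (11,16), (13,7)}

|M| = 7 (so the lex-smallest maximum matching has 7 edges)
process left vertices in ascending order; for each, take the smallest-labelled available neighbour that still permits 7 edges overall, or leave it unmatched if none does
lex-smallest matching: {1-6, 2-4, 3-15, 9-0, 10-5, 11-16, 13-7}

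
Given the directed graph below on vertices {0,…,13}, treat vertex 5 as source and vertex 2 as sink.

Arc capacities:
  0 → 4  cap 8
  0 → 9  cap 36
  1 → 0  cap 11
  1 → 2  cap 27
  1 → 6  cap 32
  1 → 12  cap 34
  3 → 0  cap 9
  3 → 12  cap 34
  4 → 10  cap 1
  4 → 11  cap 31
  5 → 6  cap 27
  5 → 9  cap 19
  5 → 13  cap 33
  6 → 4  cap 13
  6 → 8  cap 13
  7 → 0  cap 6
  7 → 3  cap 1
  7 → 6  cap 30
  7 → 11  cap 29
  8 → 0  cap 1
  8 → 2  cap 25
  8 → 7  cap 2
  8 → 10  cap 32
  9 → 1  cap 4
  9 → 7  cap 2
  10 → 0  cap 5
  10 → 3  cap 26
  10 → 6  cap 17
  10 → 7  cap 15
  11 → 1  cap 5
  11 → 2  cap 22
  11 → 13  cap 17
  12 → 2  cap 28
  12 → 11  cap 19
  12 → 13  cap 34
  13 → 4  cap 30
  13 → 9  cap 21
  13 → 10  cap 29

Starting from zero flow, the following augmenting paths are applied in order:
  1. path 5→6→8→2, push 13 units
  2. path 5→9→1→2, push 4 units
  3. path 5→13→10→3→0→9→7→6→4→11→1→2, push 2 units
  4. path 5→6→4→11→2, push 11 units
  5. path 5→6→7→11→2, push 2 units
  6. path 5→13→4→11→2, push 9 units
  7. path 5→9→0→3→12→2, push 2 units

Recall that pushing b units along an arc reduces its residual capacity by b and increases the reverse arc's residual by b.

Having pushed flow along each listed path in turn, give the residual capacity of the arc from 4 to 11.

after path 1 (5→6→8→2, push 13): res(4,11)=31
after path 2 (5→9→1→2, push 4): res(4,11)=31
after path 3 (5→13→10→3→0→9→7→6→4→11→1→2, push 2): res(4,11)=29
after path 4 (5→6→4→11→2, push 11): res(4,11)=18
after path 5 (5→6→7→11→2, push 2): res(4,11)=18
after path 6 (5→13→4→11→2, push 9): res(4,11)=9
after path 7 (5→9→0→3→12→2, push 2): res(4,11)=9

Residual capacity of (4,11): 9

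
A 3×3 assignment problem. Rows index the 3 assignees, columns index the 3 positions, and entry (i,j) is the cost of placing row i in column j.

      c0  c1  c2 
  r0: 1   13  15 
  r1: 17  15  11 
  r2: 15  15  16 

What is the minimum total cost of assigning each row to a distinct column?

Minimum assignment cost: 27

optimal assignment: row0→col0 (cost 1), row1→col2 (cost 11), row2→col1 (cost 15)
total = 1 + 11 + 15 = 27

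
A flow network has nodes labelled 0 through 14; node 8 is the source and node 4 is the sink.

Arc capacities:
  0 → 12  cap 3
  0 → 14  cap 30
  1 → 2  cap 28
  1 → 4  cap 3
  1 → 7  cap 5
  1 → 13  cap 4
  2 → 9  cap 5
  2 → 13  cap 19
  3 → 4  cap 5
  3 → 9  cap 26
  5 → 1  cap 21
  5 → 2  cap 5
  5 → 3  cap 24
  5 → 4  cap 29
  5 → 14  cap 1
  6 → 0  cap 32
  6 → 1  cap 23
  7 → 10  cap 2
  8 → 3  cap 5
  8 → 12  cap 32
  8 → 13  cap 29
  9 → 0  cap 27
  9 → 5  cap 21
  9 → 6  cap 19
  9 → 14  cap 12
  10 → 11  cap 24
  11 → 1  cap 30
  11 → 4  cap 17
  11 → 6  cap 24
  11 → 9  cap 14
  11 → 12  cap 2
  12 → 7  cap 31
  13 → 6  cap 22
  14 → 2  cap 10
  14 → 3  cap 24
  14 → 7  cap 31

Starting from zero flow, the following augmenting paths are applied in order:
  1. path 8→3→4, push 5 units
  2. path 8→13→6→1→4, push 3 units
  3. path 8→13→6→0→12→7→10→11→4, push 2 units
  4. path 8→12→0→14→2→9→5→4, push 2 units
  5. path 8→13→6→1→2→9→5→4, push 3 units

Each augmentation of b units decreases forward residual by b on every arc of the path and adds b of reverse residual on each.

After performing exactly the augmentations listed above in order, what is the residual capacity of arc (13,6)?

Residual capacity of (13,6): 14

after path 1 (8→3→4, push 5): res(13,6)=22
after path 2 (8→13→6→1→4, push 3): res(13,6)=19
after path 3 (8→13→6→0→12→7→10→11→4, push 2): res(13,6)=17
after path 4 (8→12→0→14→2→9→5→4, push 2): res(13,6)=17
after path 5 (8→13→6→1→2→9→5→4, push 3): res(13,6)=14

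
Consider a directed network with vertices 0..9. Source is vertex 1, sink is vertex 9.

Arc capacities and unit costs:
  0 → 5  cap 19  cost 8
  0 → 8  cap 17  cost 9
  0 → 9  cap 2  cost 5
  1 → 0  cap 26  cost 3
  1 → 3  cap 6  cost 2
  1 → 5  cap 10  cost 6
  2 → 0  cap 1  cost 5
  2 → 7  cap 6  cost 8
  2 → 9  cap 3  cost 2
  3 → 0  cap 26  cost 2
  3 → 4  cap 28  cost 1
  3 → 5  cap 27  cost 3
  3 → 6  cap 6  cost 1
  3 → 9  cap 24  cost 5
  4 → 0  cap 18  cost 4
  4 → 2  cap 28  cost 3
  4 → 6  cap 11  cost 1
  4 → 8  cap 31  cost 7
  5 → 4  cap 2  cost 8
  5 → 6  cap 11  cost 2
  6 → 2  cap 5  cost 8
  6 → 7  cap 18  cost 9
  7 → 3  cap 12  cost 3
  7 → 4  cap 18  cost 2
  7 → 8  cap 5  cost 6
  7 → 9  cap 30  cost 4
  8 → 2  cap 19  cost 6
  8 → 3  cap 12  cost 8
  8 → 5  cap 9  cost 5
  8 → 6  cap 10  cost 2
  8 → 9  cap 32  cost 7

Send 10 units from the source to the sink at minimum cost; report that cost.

shortest-cost path #1: 1→3→9 push 6 @ unit cost 7 (adds 42)
shortest-cost path #2: 1→0→9 push 2 @ unit cost 8 (adds 16)
shortest-cost path #3: 1→5→6→2→9 push 2 @ unit cost 18 (adds 36)
total cost = 94

Minimum cost for 10 units: 94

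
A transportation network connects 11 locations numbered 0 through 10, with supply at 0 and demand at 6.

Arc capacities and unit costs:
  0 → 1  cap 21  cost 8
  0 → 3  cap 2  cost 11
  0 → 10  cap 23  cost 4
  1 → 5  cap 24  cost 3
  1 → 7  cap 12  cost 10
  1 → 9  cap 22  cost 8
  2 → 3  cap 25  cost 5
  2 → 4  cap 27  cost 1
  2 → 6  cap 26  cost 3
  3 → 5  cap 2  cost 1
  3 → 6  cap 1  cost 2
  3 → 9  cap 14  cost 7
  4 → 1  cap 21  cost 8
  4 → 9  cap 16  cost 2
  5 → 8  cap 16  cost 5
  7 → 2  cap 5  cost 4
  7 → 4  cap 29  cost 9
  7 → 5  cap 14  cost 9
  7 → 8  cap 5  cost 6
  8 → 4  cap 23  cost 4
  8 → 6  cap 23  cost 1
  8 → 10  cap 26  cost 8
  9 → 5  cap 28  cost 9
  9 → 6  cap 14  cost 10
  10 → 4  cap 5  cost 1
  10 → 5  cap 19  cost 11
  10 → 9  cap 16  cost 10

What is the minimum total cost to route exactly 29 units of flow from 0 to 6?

shortest-cost path #1: 0→3→6 push 1 @ unit cost 13 (adds 13)
shortest-cost path #2: 0→1→5→8→6 push 16 @ unit cost 17 (adds 272)
shortest-cost path #3: 0→10→4→9→6 push 5 @ unit cost 17 (adds 85)
shortest-cost path #4: 0→10→9→6 push 7 @ unit cost 24 (adds 168)
total cost = 538

Minimum cost for 29 units: 538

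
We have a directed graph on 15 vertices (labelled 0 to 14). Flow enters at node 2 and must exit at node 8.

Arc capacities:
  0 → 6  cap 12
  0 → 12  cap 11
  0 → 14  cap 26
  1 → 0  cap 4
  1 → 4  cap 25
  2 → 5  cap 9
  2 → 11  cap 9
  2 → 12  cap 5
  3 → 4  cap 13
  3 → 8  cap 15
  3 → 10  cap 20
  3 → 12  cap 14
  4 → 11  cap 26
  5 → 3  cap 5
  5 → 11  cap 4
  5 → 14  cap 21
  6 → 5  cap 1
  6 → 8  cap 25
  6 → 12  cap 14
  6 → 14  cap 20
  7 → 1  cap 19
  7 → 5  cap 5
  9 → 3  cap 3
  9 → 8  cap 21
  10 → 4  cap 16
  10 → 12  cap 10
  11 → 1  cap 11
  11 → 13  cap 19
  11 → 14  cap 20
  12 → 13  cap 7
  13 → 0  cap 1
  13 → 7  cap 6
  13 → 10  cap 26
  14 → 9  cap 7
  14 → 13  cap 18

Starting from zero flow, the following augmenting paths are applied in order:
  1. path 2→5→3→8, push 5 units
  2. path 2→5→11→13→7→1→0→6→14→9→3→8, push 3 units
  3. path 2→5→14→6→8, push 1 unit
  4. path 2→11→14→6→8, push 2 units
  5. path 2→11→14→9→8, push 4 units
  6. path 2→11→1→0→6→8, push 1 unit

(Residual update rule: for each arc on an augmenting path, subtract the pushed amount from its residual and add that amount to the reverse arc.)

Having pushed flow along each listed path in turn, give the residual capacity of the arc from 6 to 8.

Residual capacity of (6,8): 21

after path 1 (2→5→3→8, push 5): res(6,8)=25
after path 2 (2→5→11→13→7→1→0→6→14→9→3→8, push 3): res(6,8)=25
after path 3 (2→5→14→6→8, push 1): res(6,8)=24
after path 4 (2→11→14→6→8, push 2): res(6,8)=22
after path 5 (2→11→14→9→8, push 4): res(6,8)=22
after path 6 (2→11→1→0→6→8, push 1): res(6,8)=21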